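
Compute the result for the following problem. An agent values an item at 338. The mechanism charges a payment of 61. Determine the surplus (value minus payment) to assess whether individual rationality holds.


Step 1: Surplus = value - payment = 338 - 61 = 277
Step 2: IR is satisfied (surplus >= 0)

277


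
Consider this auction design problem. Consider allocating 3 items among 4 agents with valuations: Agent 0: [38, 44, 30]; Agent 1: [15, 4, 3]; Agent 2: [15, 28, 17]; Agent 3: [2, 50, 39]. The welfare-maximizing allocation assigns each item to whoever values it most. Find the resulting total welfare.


Step 1: For each item, find the maximum value among all agents.
Step 2: Item 0 -> Agent 0 (value 38)
Step 3: Item 1 -> Agent 3 (value 50)
Step 4: Item 2 -> Agent 3 (value 39)
Step 5: Total welfare = 38 + 50 + 39 = 127

127


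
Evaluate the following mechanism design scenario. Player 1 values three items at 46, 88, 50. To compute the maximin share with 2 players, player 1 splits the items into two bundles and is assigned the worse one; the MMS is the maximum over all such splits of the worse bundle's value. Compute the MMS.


Step 1: Item values = 46, 88, 50
Step 2: Enumerate all 2-bundle partitions and take the smaller bundle:
  Partition 1: {46} vs {88,50} -> bundles 46, 138; min = 46
  Partition 2: {88} vs {46,50} -> bundles 88, 96; min = 88
  Partition 3: {50} vs {46,88} -> bundles 50, 134; min = 50
Step 3: MMS = max(46, 88, 50) = 88

88


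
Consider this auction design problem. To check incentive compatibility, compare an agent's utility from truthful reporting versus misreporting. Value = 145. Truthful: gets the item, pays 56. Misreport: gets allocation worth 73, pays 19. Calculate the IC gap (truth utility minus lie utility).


Step 1: U(truth) = value - payment = 145 - 56 = 89
Step 2: U(lie) = allocation - payment = 73 - 19 = 54
Step 3: IC gap = 89 - 54 = 35

35


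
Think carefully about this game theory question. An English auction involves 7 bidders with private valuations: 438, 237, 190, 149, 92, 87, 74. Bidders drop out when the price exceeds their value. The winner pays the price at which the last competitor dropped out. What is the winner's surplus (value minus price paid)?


Step 1: Identify the highest value: 438
Step 2: Identify the second-highest value: 237
Step 3: The final price = second-highest value = 237
Step 4: Surplus = 438 - 237 = 201

201


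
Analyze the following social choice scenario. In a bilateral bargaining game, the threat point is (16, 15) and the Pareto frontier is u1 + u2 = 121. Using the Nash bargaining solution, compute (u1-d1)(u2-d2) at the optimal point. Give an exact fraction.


Step 1: The Nash solution splits surplus symmetrically above the disagreement point
Step 2: u1 = (total + d1 - d2)/2 = (121 + 16 - 15)/2 = 61
Step 3: u2 = (total - d1 + d2)/2 = (121 - 16 + 15)/2 = 60
Step 4: Nash product = (61 - 16) * (60 - 15)
Step 5: = 45 * 45 = 2025

2025


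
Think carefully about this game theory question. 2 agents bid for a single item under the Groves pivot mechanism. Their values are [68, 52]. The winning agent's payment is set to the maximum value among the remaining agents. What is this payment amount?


Step 1: The efficient winner is agent 0 with value 68
Step 2: Other agents' values: [52]
Step 3: Pivot payment = max(others) = 52
Step 4: The winner pays 52

52


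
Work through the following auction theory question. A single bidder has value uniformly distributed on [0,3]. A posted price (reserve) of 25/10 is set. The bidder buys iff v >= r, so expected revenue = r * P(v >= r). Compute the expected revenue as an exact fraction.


Step 1: Posted price r = 5/2, value support [0,3]
Step 2: P(v >= r) = (3 - 5/2)/3 = 1/6
Step 3: Expected revenue = r * P(v >= r) = 5/2 * 1/6
Step 4: Revenue = 5/12

5/12


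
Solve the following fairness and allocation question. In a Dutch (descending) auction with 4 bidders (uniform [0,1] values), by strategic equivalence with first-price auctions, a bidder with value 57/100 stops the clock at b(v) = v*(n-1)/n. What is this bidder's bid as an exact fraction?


Step 1: Dutch auctions are strategically equivalent to first-price auctions
Step 2: The equilibrium bid is b(v) = v*(n-1)/n
Step 3: b = 57/100 * 3/4
Step 4: b = 171/400

171/400


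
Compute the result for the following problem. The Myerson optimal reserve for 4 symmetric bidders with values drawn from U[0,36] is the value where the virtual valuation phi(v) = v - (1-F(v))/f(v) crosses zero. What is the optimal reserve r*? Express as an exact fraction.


Step 1: For U[0,36], F(v) = v/36 and f(v) = 1/36
Step 2: phi(v) = v - (1 - v/36)/(1/36) = v - (36 - v) = 2v - 36
Step 3: Set phi(r*) = 0: 2r* - 36 = 0
Step 4: r* = 36/2 = 18 (the number of bidders n = 4 does not enter)

18


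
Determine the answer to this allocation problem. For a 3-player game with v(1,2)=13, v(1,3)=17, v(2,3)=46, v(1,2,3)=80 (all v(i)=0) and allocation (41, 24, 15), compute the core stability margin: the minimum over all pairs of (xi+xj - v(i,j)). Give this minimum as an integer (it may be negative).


Step 1: Slack for coalition (1,2): x1+x2 - v12 = 65 - 13 = 52
Step 2: Slack for coalition (1,3): x1+x3 - v13 = 56 - 17 = 39
Step 3: Slack for coalition (2,3): x2+x3 - v23 = 39 - 46 = -7
Step 4: Minimum slack = min(52, 39, -7) = -7, attained by (2,3); coalition (2,3) can block (slack < 0), so the allocation is not in the core

-7


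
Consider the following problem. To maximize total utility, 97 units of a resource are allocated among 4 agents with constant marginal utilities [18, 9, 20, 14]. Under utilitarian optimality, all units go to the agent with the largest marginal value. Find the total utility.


Step 1: The marginal utilities are [18, 9, 20, 14]
Step 2: The highest marginal utility is 20
Step 3: All 97 units go to that agent
Step 4: Total utility = 20 * 97 = 1940

1940


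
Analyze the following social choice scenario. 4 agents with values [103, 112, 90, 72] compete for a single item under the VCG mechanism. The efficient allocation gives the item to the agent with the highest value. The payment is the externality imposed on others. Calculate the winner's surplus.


Step 1: The winner is the agent with the highest value: agent 1 with value 112
Step 2: Values of other agents: [103, 90, 72]
Step 3: VCG payment = max of others' values = 103
Step 4: Surplus = 112 - 103 = 9

9


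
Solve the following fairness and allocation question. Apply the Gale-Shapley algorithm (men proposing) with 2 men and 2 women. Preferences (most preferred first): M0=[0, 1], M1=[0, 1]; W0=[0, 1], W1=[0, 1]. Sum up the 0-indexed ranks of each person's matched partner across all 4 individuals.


Step 1: Run Gale-Shapley (men propose, women hold best offer):
  M0 proposes to W0; she accepts
  M1 proposes to W0; rejected
  M1 proposes to W1; she accepts
Step 2: Final matching: W0-M0, W1-M1
Step 3: 0-indexed ranks (man's rank of his match, then woman's): 0 + 0 + 1 + 1
Step 4: Total rank sum = 2

2


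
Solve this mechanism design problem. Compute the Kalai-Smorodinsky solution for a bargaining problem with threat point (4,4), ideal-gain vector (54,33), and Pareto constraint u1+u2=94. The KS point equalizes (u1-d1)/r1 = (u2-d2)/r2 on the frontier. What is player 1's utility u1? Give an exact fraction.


Step 1: At the KS point, (u1-d1)/r1 = (u2-d2)/r2 = t and u1+u2 = 94
Step 2: u1 = d1 + r1*t and u2 = d2 + r2*t, so (d1 + r1*t) + (d2 + r2*t) = 94
Step 3: t = (94 - 4 - 4)/(54 + 33) = 86/87
Step 4: u1 = d1 + r1*t = 4 + 54 * 86/87 = 1664/29
Step 5: (Check: u2 = d2 + r2*t = 1062/29; u1+u2 = 1664/29 + 1062/29 = 94, on the frontier.)

1664/29


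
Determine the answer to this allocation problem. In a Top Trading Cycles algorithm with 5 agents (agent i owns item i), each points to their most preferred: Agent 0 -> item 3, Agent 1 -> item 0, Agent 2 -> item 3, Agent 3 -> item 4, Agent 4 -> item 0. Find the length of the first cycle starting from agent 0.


Step 1: Trace the pointer graph from agent 0: 0 -> 3 -> 4 -> 0
Step 2: A cycle is detected when we revisit agent 0
Step 3: The cycle is: 0 -> 3 -> 4 -> 0
Step 4: Cycle length = 3

3


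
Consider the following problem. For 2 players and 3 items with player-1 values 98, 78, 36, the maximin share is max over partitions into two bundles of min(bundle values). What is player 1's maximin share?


Step 1: Item values = 98, 78, 36
Step 2: Enumerate all 2-bundle partitions and take the smaller bundle:
  Partition 1: {98} vs {78,36} -> bundles 98, 114; min = 98
  Partition 2: {78} vs {98,36} -> bundles 78, 134; min = 78
  Partition 3: {36} vs {98,78} -> bundles 36, 176; min = 36
Step 3: MMS = max(98, 78, 36) = 98

98


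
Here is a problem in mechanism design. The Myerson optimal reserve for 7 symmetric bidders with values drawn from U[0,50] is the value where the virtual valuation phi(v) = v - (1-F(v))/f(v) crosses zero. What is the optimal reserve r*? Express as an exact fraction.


Step 1: For U[0,50], F(v) = v/50 and f(v) = 1/50
Step 2: phi(v) = v - (1 - v/50)/(1/50) = v - (50 - v) = 2v - 50
Step 3: Set phi(r*) = 0: 2r* - 50 = 0
Step 4: r* = 50/2 = 25 (the number of bidders n = 7 does not enter)

25


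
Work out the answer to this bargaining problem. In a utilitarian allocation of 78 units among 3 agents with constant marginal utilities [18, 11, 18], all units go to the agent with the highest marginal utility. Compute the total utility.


Step 1: The marginal utilities are [18, 11, 18]
Step 2: The highest marginal utility is 18
Step 3: All 78 units go to that agent
Step 4: Total utility = 18 * 78 = 1404

1404


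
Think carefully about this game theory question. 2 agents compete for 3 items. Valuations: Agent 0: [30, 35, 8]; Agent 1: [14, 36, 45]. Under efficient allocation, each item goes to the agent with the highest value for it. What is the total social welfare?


Step 1: For each item, find the maximum value among all agents.
Step 2: Item 0 -> Agent 0 (value 30)
Step 3: Item 1 -> Agent 1 (value 36)
Step 4: Item 2 -> Agent 1 (value 45)
Step 5: Total welfare = 30 + 36 + 45 = 111

111


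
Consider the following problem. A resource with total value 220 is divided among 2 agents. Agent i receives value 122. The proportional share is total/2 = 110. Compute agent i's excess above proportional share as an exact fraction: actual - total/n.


Step 1: Proportional share = 220/2 = 110
Step 2: Agent's actual allocation = 122
Step 3: Excess = 122 - 110 = 12

12


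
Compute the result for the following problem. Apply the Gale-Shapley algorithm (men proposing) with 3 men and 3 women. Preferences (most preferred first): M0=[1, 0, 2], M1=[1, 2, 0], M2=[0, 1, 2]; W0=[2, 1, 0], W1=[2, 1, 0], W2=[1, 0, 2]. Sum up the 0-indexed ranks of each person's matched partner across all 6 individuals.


Step 1: Run Gale-Shapley (men propose, women hold best offer):
  M0 proposes to W1; she accepts
  M1 proposes to W1; she switches from M0
  M2 proposes to W0; she accepts
  M0 proposes to W0; rejected
  M0 proposes to W2; she accepts
Step 2: Final matching: W0-M2, W1-M1, W2-M0
Step 3: 0-indexed ranks (man's rank of his match, then woman's): 0 + 0 + 0 + 1 + 2 + 1
Step 4: Total rank sum = 4

4


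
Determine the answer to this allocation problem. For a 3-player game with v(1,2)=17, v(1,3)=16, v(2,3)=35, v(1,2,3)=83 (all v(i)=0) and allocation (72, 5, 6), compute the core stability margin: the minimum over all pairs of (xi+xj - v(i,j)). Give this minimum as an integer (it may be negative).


Step 1: Slack for coalition (1,2): x1+x2 - v12 = 77 - 17 = 60
Step 2: Slack for coalition (1,3): x1+x3 - v13 = 78 - 16 = 62
Step 3: Slack for coalition (2,3): x2+x3 - v23 = 11 - 35 = -24
Step 4: Minimum slack = min(60, 62, -24) = -24, attained by (2,3); coalition (2,3) can block (slack < 0), so the allocation is not in the core

-24


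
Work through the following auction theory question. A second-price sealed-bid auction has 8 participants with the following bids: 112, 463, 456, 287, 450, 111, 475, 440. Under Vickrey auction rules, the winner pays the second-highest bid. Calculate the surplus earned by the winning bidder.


Step 1: Sort bids in descending order: 475, 463, 456, 450, 440, 287, 112, 111
Step 2: The winning bid is the highest: 475
Step 3: The payment equals the second-highest bid: 463
Step 4: Surplus = winner's bid - payment = 475 - 463 = 12

12


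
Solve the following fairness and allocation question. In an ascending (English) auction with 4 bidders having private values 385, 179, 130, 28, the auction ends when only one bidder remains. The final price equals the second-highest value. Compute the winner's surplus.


Step 1: Identify the highest value: 385
Step 2: Identify the second-highest value: 179
Step 3: The final price = second-highest value = 179
Step 4: Surplus = 385 - 179 = 206

206


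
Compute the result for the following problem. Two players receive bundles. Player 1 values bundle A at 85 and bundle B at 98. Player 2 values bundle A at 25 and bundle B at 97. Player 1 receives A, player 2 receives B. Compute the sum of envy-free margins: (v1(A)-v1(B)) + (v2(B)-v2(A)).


Step 1: Player 1's margin = v1(A) - v1(B) = 85 - 98 = -13
Step 2: Player 2's margin = v2(B) - v2(A) = 97 - 25 = 72
Step 3: Total margin = -13 + 72 = 59

59


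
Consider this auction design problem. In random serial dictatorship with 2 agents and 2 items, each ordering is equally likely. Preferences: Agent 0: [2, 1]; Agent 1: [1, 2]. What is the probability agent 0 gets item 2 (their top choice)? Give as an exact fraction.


Step 1: Agent 0 wants item 2
Step 2: There are 2 possible orderings of agents
Step 3: In 2 orderings, agent 0 gets item 2
Step 4: Probability = 2/2 = 1

1


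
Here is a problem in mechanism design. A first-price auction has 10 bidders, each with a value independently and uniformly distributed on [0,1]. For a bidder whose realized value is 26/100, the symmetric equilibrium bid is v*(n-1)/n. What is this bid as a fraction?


Step 1: The symmetric BNE bidding function is b(v) = v * (n-1) / n
Step 2: Substitute v = 13/50 and n = 10
Step 3: b = 13/50 * 9/10
Step 4: b = 117/500

117/500


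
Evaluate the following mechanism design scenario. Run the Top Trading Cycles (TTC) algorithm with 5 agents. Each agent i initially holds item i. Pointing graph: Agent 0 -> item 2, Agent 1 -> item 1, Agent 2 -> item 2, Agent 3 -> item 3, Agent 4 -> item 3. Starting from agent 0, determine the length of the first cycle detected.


Step 1: Trace the pointer graph from agent 0: 0 -> 2 -> 2
Step 2: A cycle is detected when we revisit agent 2
Step 3: The cycle is: 2 -> 2
Step 4: Cycle length = 1

1


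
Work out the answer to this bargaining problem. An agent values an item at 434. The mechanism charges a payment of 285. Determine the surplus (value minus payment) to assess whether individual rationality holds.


Step 1: Surplus = value - payment = 434 - 285 = 149
Step 2: IR is satisfied (surplus >= 0)

149


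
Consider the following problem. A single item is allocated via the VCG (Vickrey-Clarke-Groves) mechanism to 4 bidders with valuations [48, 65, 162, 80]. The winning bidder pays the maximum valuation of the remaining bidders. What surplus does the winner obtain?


Step 1: The winner is the agent with the highest value: agent 2 with value 162
Step 2: Values of other agents: [48, 65, 80]
Step 3: VCG payment = max of others' values = 80
Step 4: Surplus = 162 - 80 = 82

82


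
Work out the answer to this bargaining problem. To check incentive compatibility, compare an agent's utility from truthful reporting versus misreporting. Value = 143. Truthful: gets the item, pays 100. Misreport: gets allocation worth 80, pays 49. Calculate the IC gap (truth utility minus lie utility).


Step 1: U(truth) = value - payment = 143 - 100 = 43
Step 2: U(lie) = allocation - payment = 80 - 49 = 31
Step 3: IC gap = 43 - 31 = 12

12


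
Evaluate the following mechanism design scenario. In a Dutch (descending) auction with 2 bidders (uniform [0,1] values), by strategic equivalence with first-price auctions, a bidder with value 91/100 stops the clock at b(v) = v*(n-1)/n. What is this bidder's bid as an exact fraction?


Step 1: Dutch auctions are strategically equivalent to first-price auctions
Step 2: The equilibrium bid is b(v) = v*(n-1)/n
Step 3: b = 91/100 * 1/2
Step 4: b = 91/200

91/200


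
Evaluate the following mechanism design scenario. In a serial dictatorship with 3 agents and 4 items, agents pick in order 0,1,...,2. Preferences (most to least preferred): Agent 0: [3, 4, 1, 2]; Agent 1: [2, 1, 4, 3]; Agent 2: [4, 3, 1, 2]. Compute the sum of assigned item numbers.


Step 1: Agent 0 picks item 3
Step 2: Agent 1 picks item 2
Step 3: Agent 2 picks item 4
Step 4: Sum = 3 + 2 + 4 = 9

9


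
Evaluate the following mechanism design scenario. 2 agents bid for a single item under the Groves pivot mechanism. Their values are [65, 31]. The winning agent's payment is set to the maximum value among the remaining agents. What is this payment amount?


Step 1: The efficient winner is agent 0 with value 65
Step 2: Other agents' values: [31]
Step 3: Pivot payment = max(others) = 31
Step 4: The winner pays 31

31


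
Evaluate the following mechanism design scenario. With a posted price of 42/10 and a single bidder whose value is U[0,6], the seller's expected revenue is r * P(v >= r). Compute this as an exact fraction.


Step 1: Posted price r = 21/5, value support [0,6]
Step 2: P(v >= r) = (6 - 21/5)/6 = 3/10
Step 3: Expected revenue = r * P(v >= r) = 21/5 * 3/10
Step 4: Revenue = 63/50

63/50


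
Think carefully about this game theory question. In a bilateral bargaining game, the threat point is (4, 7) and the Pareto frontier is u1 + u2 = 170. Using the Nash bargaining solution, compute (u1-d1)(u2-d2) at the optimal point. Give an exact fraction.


Step 1: The Nash solution splits surplus symmetrically above the disagreement point
Step 2: u1 = (total + d1 - d2)/2 = (170 + 4 - 7)/2 = 167/2
Step 3: u2 = (total - d1 + d2)/2 = (170 - 4 + 7)/2 = 173/2
Step 4: Nash product = (167/2 - 4) * (173/2 - 7)
Step 5: = 159/2 * 159/2 = 25281/4

25281/4


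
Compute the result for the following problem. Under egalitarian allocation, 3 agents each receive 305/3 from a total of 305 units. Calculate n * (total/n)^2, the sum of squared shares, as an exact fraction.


Step 1: Each agent's share = 305/3
Step 2: Square of each share = (305/3)^2 = 93025/9
Step 3: Sum of squares = 3 * 93025/9 = 93025/3

93025/3


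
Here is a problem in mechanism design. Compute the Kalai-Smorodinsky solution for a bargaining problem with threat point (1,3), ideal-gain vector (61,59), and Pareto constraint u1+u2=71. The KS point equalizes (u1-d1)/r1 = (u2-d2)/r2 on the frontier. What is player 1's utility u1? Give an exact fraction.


Step 1: At the KS point, (u1-d1)/r1 = (u2-d2)/r2 = t and u1+u2 = 71
Step 2: u1 = d1 + r1*t and u2 = d2 + r2*t, so (d1 + r1*t) + (d2 + r2*t) = 71
Step 3: t = (71 - 1 - 3)/(61 + 59) = 67/120
Step 4: u1 = d1 + r1*t = 1 + 61 * 67/120 = 4207/120
Step 5: (Check: u2 = d2 + r2*t = 4313/120; u1+u2 = 4207/120 + 4313/120 = 71, on the frontier.)

4207/120


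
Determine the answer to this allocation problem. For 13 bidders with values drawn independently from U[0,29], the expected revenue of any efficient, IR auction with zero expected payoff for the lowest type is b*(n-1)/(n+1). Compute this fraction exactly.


Step 1: By Revenue Equivalence, expected revenue = b*(n-1)/(n+1)
Step 2: Substituting n = 13, b = 29
Step 3: Revenue = 29*(13-1)/(13+1) = 29*12/14
Step 4: Revenue = 348/14 = 174/7

174/7


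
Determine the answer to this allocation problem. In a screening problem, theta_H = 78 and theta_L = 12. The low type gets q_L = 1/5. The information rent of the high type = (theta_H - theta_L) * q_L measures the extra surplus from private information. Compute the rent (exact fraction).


Step 1: theta_H - theta_L = 78 - 12 = 66
Step 2: Information rent = (theta_H - theta_L) * q_L
Step 3: = 66 * 1/5
Step 4: = 66/5

66/5


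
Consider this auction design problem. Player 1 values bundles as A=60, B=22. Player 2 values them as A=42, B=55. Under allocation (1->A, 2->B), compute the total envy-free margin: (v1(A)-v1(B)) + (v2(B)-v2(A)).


Step 1: Player 1's margin = v1(A) - v1(B) = 60 - 22 = 38
Step 2: Player 2's margin = v2(B) - v2(A) = 55 - 42 = 13
Step 3: Total margin = 38 + 13 = 51

51


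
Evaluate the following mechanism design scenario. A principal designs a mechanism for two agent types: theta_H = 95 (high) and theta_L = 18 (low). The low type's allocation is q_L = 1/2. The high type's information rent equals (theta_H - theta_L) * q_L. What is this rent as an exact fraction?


Step 1: theta_H - theta_L = 95 - 18 = 77
Step 2: Information rent = (theta_H - theta_L) * q_L
Step 3: = 77 * 1/2
Step 4: = 77/2

77/2


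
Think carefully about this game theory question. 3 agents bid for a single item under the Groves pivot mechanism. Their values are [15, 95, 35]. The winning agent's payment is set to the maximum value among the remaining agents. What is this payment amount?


Step 1: The efficient winner is agent 1 with value 95
Step 2: Other agents' values: [15, 35]
Step 3: Pivot payment = max(others) = 35
Step 4: The winner pays 35

35


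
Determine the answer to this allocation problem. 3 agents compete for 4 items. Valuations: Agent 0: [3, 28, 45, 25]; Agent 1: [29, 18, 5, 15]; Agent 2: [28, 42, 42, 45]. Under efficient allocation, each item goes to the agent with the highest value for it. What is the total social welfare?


Step 1: For each item, find the maximum value among all agents.
Step 2: Item 0 -> Agent 1 (value 29)
Step 3: Item 1 -> Agent 2 (value 42)
Step 4: Item 2 -> Agent 0 (value 45)
Step 5: Item 3 -> Agent 2 (value 45)
Step 6: Total welfare = 29 + 42 + 45 + 45 = 161

161


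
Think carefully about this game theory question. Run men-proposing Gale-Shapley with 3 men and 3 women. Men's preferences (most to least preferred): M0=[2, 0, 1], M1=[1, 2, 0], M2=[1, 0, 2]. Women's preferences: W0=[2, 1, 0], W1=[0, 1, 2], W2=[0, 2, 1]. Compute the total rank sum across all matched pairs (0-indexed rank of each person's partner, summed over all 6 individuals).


Step 1: Run Gale-Shapley (men propose, women hold best offer):
  M0 proposes to W2; she accepts
  M1 proposes to W1; she accepts
  M2 proposes to W1; rejected
  M2 proposes to W0; she accepts
Step 2: Final matching: W0-M2, W1-M1, W2-M0
Step 3: 0-indexed ranks (man's rank of his match, then woman's): 1 + 0 + 0 + 1 + 0 + 0
Step 4: Total rank sum = 2

2


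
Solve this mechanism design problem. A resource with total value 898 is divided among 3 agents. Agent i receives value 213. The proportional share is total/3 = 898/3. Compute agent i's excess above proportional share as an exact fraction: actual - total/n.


Step 1: Proportional share = 898/3
Step 2: Agent's actual allocation = 213
Step 3: Excess = 213 - 898/3 = -259/3

-259/3


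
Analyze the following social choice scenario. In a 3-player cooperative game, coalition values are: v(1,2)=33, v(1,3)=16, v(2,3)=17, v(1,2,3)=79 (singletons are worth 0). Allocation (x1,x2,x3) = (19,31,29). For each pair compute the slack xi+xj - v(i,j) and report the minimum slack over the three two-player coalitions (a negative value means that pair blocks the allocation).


Step 1: Slack for coalition (1,2): x1+x2 - v12 = 50 - 33 = 17
Step 2: Slack for coalition (1,3): x1+x3 - v13 = 48 - 16 = 32
Step 3: Slack for coalition (2,3): x2+x3 - v23 = 60 - 17 = 43
Step 4: Minimum slack = min(17, 32, 43) = 17, attained by (1,2); no pair can gain by deviating, so the allocation is in the core

17


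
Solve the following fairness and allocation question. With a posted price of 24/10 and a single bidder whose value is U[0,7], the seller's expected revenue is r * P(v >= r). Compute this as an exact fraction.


Step 1: Posted price r = 12/5, value support [0,7]
Step 2: P(v >= r) = (7 - 12/5)/7 = 23/35
Step 3: Expected revenue = r * P(v >= r) = 12/5 * 23/35
Step 4: Revenue = 276/175

276/175


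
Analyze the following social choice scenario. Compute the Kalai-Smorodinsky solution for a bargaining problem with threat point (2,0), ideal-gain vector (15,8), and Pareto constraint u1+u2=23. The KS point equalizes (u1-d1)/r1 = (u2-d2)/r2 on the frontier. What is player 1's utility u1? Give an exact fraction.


Step 1: At the KS point, (u1-d1)/r1 = (u2-d2)/r2 = t and u1+u2 = 23
Step 2: u1 = d1 + r1*t and u2 = d2 + r2*t, so (d1 + r1*t) + (d2 + r2*t) = 23
Step 3: t = (23 - 2 - 0)/(15 + 8) = 21/23
Step 4: u1 = d1 + r1*t = 2 + 15 * 21/23 = 361/23
Step 5: (Check: u2 = d2 + r2*t = 168/23; u1+u2 = 361/23 + 168/23 = 23, on the frontier.)

361/23


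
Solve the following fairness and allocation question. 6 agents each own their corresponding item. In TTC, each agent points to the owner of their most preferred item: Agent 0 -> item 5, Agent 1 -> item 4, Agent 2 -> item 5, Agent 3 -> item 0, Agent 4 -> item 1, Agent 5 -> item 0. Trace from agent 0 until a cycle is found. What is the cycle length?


Step 1: Trace the pointer graph from agent 0: 0 -> 5 -> 0
Step 2: A cycle is detected when we revisit agent 0
Step 3: The cycle is: 0 -> 5 -> 0
Step 4: Cycle length = 2

2


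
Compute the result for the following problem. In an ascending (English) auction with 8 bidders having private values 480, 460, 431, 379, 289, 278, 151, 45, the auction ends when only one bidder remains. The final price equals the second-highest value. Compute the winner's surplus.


Step 1: Identify the highest value: 480
Step 2: Identify the second-highest value: 460
Step 3: The final price = second-highest value = 460
Step 4: Surplus = 480 - 460 = 20

20


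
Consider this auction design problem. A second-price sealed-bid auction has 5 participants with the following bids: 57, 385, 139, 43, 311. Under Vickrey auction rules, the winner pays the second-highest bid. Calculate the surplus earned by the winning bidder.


Step 1: Sort bids in descending order: 385, 311, 139, 57, 43
Step 2: The winning bid is the highest: 385
Step 3: The payment equals the second-highest bid: 311
Step 4: Surplus = winner's bid - payment = 385 - 311 = 74

74


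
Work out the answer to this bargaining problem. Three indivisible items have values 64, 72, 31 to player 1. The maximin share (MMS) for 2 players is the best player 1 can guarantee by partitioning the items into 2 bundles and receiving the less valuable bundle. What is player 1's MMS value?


Step 1: Item values = 64, 72, 31
Step 2: Enumerate all 2-bundle partitions and take the smaller bundle:
  Partition 1: {64} vs {72,31} -> bundles 64, 103; min = 64
  Partition 2: {72} vs {64,31} -> bundles 72, 95; min = 72
  Partition 3: {31} vs {64,72} -> bundles 31, 136; min = 31
Step 3: MMS = max(64, 72, 31) = 72

72


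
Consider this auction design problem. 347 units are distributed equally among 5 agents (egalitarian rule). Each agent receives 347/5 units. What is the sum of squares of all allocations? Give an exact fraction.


Step 1: Each agent's share = 347/5
Step 2: Square of each share = (347/5)^2 = 120409/25
Step 3: Sum of squares = 5 * 120409/25 = 120409/5

120409/5


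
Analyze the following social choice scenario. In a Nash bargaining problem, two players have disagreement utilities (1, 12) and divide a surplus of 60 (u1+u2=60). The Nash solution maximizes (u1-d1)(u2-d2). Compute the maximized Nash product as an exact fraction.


Step 1: The Nash solution splits surplus symmetrically above the disagreement point
Step 2: u1 = (total + d1 - d2)/2 = (60 + 1 - 12)/2 = 49/2
Step 3: u2 = (total - d1 + d2)/2 = (60 - 1 + 12)/2 = 71/2
Step 4: Nash product = (49/2 - 1) * (71/2 - 12)
Step 5: = 47/2 * 47/2 = 2209/4

2209/4


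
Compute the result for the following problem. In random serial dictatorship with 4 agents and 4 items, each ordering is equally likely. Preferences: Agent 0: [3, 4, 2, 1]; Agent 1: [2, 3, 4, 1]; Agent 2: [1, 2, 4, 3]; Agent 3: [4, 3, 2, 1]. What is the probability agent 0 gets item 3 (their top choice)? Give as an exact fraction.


Step 1: Agent 0 wants item 3
Step 2: There are 24 possible orderings of agents
Step 3: In 24 orderings, agent 0 gets item 3
Step 4: Probability = 24/24 = 1

1


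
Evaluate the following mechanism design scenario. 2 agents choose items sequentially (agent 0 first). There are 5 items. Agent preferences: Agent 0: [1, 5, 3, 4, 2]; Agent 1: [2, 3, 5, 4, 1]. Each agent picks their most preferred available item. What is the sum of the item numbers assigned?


Step 1: Agent 0 picks item 1
Step 2: Agent 1 picks item 2
Step 3: Sum = 1 + 2 = 3

3


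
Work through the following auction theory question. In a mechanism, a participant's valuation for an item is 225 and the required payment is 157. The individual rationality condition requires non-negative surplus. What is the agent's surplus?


Step 1: Surplus = value - payment = 225 - 157 = 68
Step 2: IR is satisfied (surplus >= 0)

68


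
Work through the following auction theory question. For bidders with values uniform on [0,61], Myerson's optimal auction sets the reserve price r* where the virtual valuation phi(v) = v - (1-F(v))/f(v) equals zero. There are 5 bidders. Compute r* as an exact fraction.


Step 1: For U[0,61], F(v) = v/61 and f(v) = 1/61
Step 2: phi(v) = v - (1 - v/61)/(1/61) = v - (61 - v) = 2v - 61
Step 3: Set phi(r*) = 0: 2r* - 61 = 0
Step 4: r* = 61/2 (the number of bidders n = 5 does not enter)

61/2


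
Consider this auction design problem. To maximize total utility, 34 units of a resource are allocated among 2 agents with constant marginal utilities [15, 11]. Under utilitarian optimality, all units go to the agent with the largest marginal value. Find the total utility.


Step 1: The marginal utilities are [15, 11]
Step 2: The highest marginal utility is 15
Step 3: All 34 units go to that agent
Step 4: Total utility = 15 * 34 = 510

510


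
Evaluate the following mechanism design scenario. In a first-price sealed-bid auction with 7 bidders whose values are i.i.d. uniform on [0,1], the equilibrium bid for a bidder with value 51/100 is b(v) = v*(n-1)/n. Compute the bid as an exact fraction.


Step 1: The symmetric BNE bidding function is b(v) = v * (n-1) / n
Step 2: Substitute v = 51/100 and n = 7
Step 3: b = 51/100 * 6/7
Step 4: b = 153/350

153/350


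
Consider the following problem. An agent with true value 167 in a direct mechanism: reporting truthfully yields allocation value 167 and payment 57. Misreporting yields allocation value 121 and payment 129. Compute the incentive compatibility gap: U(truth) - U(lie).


Step 1: U(truth) = value - payment = 167 - 57 = 110
Step 2: U(lie) = allocation - payment = 121 - 129 = -8
Step 3: IC gap = 110 - (-8) = 118

118


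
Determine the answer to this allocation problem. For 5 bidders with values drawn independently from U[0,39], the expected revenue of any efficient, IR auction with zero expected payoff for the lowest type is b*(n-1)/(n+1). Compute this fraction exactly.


Step 1: By Revenue Equivalence, expected revenue = b*(n-1)/(n+1)
Step 2: Substituting n = 5, b = 39
Step 3: Revenue = 39*(5-1)/(5+1) = 39*4/6
Step 4: Revenue = 156/6 = 26

26


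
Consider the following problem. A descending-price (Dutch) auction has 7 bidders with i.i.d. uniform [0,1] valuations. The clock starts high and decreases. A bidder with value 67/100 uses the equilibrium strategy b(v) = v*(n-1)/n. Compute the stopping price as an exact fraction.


Step 1: Dutch auctions are strategically equivalent to first-price auctions
Step 2: The equilibrium bid is b(v) = v*(n-1)/n
Step 3: b = 67/100 * 6/7
Step 4: b = 201/350

201/350


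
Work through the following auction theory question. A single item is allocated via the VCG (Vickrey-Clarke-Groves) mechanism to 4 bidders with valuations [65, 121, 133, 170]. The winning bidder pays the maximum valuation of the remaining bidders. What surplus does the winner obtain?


Step 1: The winner is the agent with the highest value: agent 3 with value 170
Step 2: Values of other agents: [65, 121, 133]
Step 3: VCG payment = max of others' values = 133
Step 4: Surplus = 170 - 133 = 37

37


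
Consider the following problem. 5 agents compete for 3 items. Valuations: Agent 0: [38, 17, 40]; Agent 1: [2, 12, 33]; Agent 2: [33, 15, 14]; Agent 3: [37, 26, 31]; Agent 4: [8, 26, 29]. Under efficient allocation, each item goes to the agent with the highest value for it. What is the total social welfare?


Step 1: For each item, find the maximum value among all agents.
Step 2: Item 0 -> Agent 0 (value 38)
Step 3: Item 1 -> Agent 3 (value 26)
Step 4: Item 2 -> Agent 0 (value 40)
Step 5: Total welfare = 38 + 26 + 40 = 104

104


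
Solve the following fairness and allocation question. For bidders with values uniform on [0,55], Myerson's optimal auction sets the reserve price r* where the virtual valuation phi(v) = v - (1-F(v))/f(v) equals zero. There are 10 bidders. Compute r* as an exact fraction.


Step 1: For U[0,55], F(v) = v/55 and f(v) = 1/55
Step 2: phi(v) = v - (1 - v/55)/(1/55) = v - (55 - v) = 2v - 55
Step 3: Set phi(r*) = 0: 2r* - 55 = 0
Step 4: r* = 55/2 (the number of bidders n = 10 does not enter)

55/2


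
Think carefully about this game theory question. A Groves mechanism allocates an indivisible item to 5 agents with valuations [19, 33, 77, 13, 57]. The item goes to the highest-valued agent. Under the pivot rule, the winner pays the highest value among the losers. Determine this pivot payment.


Step 1: The efficient winner is agent 2 with value 77
Step 2: Other agents' values: [19, 33, 13, 57]
Step 3: Pivot payment = max(others) = 57
Step 4: The winner pays 57

57


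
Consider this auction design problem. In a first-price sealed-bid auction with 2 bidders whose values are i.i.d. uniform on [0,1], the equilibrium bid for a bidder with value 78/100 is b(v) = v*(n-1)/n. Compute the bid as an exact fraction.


Step 1: The symmetric BNE bidding function is b(v) = v * (n-1) / n
Step 2: Substitute v = 39/50 and n = 2
Step 3: b = 39/50 * 1/2
Step 4: b = 39/100

39/100


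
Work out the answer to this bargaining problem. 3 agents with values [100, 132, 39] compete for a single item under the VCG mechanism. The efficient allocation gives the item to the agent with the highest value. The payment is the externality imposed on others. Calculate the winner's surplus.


Step 1: The winner is the agent with the highest value: agent 1 with value 132
Step 2: Values of other agents: [100, 39]
Step 3: VCG payment = max of others' values = 100
Step 4: Surplus = 132 - 100 = 32

32


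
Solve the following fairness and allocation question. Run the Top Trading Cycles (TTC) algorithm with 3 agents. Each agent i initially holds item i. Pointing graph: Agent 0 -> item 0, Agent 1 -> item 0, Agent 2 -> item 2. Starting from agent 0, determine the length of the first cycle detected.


Step 1: Trace the pointer graph from agent 0: 0 -> 0
Step 2: A cycle is detected when we revisit agent 0
Step 3: The cycle is: 0 -> 0
Step 4: Cycle length = 1

1


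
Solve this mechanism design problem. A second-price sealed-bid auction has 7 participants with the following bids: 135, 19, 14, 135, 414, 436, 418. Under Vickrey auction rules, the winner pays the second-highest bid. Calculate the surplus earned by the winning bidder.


Step 1: Sort bids in descending order: 436, 418, 414, 135, 135, 19, 14
Step 2: The winning bid is the highest: 436
Step 3: The payment equals the second-highest bid: 418
Step 4: Surplus = winner's bid - payment = 436 - 418 = 18

18


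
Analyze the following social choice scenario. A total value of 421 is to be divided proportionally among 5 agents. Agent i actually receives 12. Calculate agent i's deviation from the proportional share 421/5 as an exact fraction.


Step 1: Proportional share = 421/5
Step 2: Agent's actual allocation = 12
Step 3: Excess = 12 - 421/5 = -361/5

-361/5


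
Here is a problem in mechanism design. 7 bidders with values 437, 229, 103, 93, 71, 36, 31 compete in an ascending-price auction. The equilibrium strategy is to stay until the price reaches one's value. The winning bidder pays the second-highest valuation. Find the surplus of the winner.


Step 1: Identify the highest value: 437
Step 2: Identify the second-highest value: 229
Step 3: The final price = second-highest value = 229
Step 4: Surplus = 437 - 229 = 208

208


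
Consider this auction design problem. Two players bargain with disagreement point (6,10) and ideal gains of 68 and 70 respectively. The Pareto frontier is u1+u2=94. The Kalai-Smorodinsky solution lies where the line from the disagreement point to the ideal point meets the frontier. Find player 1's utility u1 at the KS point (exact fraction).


Step 1: At the KS point, (u1-d1)/r1 = (u2-d2)/r2 = t and u1+u2 = 94
Step 2: u1 = d1 + r1*t and u2 = d2 + r2*t, so (d1 + r1*t) + (d2 + r2*t) = 94
Step 3: t = (94 - 6 - 10)/(68 + 70) = 78/138 = 13/23
Step 4: u1 = d1 + r1*t = 6 + 68 * 13/23 = 1022/23
Step 5: (Check: u2 = d2 + r2*t = 1140/23; u1+u2 = 1022/23 + 1140/23 = 94, on the frontier.)

1022/23


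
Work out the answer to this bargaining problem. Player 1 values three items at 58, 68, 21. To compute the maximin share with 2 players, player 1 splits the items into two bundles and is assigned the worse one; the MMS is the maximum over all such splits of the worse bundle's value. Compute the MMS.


Step 1: Item values = 58, 68, 21
Step 2: Enumerate all 2-bundle partitions and take the smaller bundle:
  Partition 1: {58} vs {68,21} -> bundles 58, 89; min = 58
  Partition 2: {68} vs {58,21} -> bundles 68, 79; min = 68
  Partition 3: {21} vs {58,68} -> bundles 21, 126; min = 21
Step 3: MMS = max(58, 68, 21) = 68

68


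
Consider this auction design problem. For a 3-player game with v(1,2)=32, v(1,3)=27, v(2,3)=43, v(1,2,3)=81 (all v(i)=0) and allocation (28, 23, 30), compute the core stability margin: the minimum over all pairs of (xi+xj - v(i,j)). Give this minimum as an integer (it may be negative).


Step 1: Slack for coalition (1,2): x1+x2 - v12 = 51 - 32 = 19
Step 2: Slack for coalition (1,3): x1+x3 - v13 = 58 - 27 = 31
Step 3: Slack for coalition (2,3): x2+x3 - v23 = 53 - 43 = 10
Step 4: Minimum slack = min(19, 31, 10) = 10, attained by (2,3); no pair can gain by deviating, so the allocation is in the core

10


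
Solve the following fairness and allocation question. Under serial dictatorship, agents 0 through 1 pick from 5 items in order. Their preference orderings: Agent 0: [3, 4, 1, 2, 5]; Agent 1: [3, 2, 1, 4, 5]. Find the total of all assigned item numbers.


Step 1: Agent 0 picks item 3
Step 2: Agent 1 picks item 2
Step 3: Sum = 3 + 2 = 5

5


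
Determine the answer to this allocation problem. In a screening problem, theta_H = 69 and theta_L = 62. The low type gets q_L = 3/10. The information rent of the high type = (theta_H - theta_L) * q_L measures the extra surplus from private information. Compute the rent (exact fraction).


Step 1: theta_H - theta_L = 69 - 62 = 7
Step 2: Information rent = (theta_H - theta_L) * q_L
Step 3: = 7 * 3/10
Step 4: = 21/10

21/10


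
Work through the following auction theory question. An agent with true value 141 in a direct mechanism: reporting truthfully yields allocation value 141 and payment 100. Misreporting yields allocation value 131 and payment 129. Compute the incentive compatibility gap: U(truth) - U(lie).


Step 1: U(truth) = value - payment = 141 - 100 = 41
Step 2: U(lie) = allocation - payment = 131 - 129 = 2
Step 3: IC gap = 41 - 2 = 39

39


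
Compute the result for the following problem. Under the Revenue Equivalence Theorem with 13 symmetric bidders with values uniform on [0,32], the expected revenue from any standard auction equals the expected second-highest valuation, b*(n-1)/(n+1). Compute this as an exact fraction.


Step 1: By Revenue Equivalence, expected revenue = b*(n-1)/(n+1)
Step 2: Substituting n = 13, b = 32
Step 3: Revenue = 32*(13-1)/(13+1) = 32*12/14
Step 4: Revenue = 384/14 = 192/7

192/7
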